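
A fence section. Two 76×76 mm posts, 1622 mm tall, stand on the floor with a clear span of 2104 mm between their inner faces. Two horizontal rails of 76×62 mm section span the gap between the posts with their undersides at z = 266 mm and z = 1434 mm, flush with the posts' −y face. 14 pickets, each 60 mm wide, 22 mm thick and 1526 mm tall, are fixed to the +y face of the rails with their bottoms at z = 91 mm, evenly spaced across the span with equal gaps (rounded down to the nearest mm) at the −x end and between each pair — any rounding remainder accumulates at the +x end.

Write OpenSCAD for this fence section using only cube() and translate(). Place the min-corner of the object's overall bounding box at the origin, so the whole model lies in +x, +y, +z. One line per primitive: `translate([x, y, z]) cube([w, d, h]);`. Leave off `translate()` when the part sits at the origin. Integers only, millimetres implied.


cube([76, 76, 1622]);
translate([2180, 0, 0]) cube([76, 76, 1622]);
translate([76, 0, 266]) cube([2104, 76, 62]);
translate([76, 0, 1434]) cube([2104, 76, 62]);
translate([160, 76, 91]) cube([60, 22, 1526]);
translate([304, 76, 91]) cube([60, 22, 1526]);
translate([448, 76, 91]) cube([60, 22, 1526]);
translate([592, 76, 91]) cube([60, 22, 1526]);
translate([736, 76, 91]) cube([60, 22, 1526]);
translate([880, 76, 91]) cube([60, 22, 1526]);
translate([1024, 76, 91]) cube([60, 22, 1526]);
translate([1168, 76, 91]) cube([60, 22, 1526]);
translate([1312, 76, 91]) cube([60, 22, 1526]);
translate([1456, 76, 91]) cube([60, 22, 1526]);
translate([1600, 76, 91]) cube([60, 22, 1526]);
translate([1744, 76, 91]) cube([60, 22, 1526]);
translate([1888, 76, 91]) cube([60, 22, 1526]);
translate([2032, 76, 91]) cube([60, 22, 1526]);


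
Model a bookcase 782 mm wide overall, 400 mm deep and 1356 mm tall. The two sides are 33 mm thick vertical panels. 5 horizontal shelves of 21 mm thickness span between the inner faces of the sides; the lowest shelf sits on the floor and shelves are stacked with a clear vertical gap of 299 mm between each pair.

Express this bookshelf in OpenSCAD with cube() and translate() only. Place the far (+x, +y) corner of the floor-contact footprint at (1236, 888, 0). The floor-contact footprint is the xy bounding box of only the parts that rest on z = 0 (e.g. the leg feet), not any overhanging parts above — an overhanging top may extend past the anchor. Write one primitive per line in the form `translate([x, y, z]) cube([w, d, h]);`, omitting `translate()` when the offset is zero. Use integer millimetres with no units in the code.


translate([454, 488, 0]) cube([33, 400, 1356]);
translate([1203, 488, 0]) cube([33, 400, 1356]);
translate([487, 488, 0]) cube([716, 400, 21]);
translate([487, 488, 320]) cube([716, 400, 21]);
translate([487, 488, 640]) cube([716, 400, 21]);
translate([487, 488, 960]) cube([716, 400, 21]);
translate([487, 488, 1280]) cube([716, 400, 21]);


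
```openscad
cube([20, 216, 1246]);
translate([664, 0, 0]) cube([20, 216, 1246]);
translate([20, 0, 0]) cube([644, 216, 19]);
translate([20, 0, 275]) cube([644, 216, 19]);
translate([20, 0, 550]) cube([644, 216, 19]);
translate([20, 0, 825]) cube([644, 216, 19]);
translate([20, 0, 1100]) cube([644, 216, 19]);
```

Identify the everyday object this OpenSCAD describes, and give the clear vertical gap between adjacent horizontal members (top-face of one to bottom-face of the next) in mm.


A bookshelf. The clear shelf gap is 256 mm.

Two tall side panels with 5 horizontal boards between them — a bookshelf. The first two shelf undersides are at z = 0 and z = 275; with shelf thickness 19, the clear gap is 275 − 0 − 19 = 256 mm.


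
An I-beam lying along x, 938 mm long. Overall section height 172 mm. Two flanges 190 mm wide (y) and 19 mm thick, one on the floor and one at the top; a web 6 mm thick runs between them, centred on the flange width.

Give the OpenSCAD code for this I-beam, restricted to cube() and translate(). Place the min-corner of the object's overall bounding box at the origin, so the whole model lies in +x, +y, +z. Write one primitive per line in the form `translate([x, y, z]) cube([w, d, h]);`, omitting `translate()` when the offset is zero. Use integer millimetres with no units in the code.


cube([938, 190, 19]);
translate([0, 92, 19]) cube([938, 6, 134]);
translate([0, 0, 153]) cube([938, 190, 19]);


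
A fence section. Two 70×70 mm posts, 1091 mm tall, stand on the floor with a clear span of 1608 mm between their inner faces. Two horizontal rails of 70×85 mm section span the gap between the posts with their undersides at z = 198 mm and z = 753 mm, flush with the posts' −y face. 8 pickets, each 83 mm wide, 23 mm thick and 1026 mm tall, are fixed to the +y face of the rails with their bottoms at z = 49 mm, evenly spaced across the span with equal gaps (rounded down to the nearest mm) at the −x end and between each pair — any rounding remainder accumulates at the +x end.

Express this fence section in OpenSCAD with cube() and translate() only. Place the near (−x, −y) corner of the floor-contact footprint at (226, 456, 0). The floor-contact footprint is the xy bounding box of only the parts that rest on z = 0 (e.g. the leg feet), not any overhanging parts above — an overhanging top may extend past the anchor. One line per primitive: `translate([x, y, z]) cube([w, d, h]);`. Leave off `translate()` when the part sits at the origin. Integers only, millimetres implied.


translate([226, 456, 0]) cube([70, 70, 1091]);
translate([1904, 456, 0]) cube([70, 70, 1091]);
translate([296, 456, 198]) cube([1608, 70, 85]);
translate([296, 456, 753]) cube([1608, 70, 85]);
translate([400, 526, 49]) cube([83, 23, 1026]);
translate([587, 526, 49]) cube([83, 23, 1026]);
translate([774, 526, 49]) cube([83, 23, 1026]);
translate([961, 526, 49]) cube([83, 23, 1026]);
translate([1148, 526, 49]) cube([83, 23, 1026]);
translate([1335, 526, 49]) cube([83, 23, 1026]);
translate([1522, 526, 49]) cube([83, 23, 1026]);
translate([1709, 526, 49]) cube([83, 23, 1026]);


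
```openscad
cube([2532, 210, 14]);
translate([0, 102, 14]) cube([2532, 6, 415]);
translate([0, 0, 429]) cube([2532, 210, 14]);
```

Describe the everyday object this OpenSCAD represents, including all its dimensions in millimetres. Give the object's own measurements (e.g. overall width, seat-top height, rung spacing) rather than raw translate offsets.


An I-beam lying along x, 2532 mm long. Overall section height 443 mm. Two flanges 210 mm wide (y) and 14 mm thick, one on the floor and one at the top; a web 6 mm thick runs between them, centred on the flange width.


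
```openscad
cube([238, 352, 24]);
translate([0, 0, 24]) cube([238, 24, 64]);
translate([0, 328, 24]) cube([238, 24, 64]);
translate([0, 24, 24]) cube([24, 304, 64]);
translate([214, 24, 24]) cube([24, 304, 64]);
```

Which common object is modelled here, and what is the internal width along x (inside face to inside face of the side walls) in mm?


An open box. The internal width is 190 mm.

A 238×352 base slab with four walls standing on it — an open box. The base is 238 mm wide and the walls are 24 mm thick, so the internal width is 238 − 2 × 24 = 190 mm.


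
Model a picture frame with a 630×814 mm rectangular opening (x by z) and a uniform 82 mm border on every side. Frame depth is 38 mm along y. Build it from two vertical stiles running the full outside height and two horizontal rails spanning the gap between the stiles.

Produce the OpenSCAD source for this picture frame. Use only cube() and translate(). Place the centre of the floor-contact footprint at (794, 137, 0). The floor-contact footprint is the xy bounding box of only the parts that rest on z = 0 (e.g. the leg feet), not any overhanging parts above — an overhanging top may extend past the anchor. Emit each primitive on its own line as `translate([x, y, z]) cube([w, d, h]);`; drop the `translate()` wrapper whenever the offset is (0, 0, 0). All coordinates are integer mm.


translate([397, 118, 0]) cube([82, 38, 978]);
translate([1109, 118, 0]) cube([82, 38, 978]);
translate([479, 118, 0]) cube([630, 38, 82]);
translate([479, 118, 896]) cube([630, 38, 82]);


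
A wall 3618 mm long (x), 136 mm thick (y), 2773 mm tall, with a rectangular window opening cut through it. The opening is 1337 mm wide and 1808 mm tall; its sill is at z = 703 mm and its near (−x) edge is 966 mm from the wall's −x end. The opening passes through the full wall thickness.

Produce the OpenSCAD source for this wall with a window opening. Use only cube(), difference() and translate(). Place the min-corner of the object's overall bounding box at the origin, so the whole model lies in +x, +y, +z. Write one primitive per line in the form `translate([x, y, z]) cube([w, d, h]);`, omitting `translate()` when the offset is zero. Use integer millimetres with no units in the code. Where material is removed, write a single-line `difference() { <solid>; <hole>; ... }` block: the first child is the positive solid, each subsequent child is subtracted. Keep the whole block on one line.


difference() { cube([3618, 136, 2773]); translate([966, 0, 703]) cube([1337, 136, 1808]); }


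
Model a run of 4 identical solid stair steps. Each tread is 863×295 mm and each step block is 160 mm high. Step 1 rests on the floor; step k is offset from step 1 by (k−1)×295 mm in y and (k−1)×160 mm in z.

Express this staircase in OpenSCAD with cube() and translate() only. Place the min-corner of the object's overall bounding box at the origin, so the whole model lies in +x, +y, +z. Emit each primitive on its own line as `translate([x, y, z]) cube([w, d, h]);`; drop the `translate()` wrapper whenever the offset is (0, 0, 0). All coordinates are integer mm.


cube([863, 295, 160]);
translate([0, 295, 160]) cube([863, 295, 160]);
translate([0, 590, 320]) cube([863, 295, 160]);
translate([0, 885, 480]) cube([863, 295, 160]);


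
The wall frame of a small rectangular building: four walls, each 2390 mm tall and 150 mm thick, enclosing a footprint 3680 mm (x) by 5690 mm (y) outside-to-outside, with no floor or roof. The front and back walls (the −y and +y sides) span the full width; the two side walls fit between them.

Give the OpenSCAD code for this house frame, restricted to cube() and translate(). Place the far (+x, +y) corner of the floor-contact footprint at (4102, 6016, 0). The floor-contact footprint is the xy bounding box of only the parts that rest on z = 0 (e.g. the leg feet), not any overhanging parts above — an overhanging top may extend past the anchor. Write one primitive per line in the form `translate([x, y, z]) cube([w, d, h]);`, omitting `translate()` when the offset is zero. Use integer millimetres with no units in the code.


translate([422, 326, 0]) cube([3680, 150, 2390]);
translate([422, 5866, 0]) cube([3680, 150, 2390]);
translate([422, 476, 0]) cube([150, 5390, 2390]);
translate([3952, 476, 0]) cube([150, 5390, 2390]);


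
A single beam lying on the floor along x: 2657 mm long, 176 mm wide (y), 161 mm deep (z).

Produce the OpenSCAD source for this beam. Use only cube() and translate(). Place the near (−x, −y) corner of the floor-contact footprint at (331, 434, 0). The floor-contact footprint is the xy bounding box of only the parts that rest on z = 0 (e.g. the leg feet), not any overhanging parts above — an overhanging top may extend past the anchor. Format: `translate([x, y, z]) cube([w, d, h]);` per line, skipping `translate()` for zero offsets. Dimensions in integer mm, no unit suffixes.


translate([331, 434, 0]) cube([2657, 176, 161]);


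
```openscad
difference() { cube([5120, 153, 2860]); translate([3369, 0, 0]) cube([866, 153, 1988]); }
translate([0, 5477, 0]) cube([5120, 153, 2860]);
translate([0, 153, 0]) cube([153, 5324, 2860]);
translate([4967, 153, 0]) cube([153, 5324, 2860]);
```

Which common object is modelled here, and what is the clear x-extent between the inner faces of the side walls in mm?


A single room. The interior width is 4814 mm.

Four walls enclosing a rectangle with a door in the front wall — a room. Outside width 5120 minus two 153 mm walls gives 4814 mm.


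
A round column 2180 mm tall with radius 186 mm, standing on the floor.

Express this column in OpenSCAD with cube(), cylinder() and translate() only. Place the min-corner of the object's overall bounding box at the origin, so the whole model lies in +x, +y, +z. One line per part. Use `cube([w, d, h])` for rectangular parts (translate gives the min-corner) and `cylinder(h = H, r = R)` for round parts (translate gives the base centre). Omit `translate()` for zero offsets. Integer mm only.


translate([186, 186, 0]) cylinder(h = 2180, r = 186);


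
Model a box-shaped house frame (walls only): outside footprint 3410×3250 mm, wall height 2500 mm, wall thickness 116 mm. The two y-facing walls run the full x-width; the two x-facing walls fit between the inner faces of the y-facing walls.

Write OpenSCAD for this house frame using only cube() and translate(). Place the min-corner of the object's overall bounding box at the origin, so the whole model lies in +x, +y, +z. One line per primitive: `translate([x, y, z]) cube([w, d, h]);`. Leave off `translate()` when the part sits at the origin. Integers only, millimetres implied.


cube([3410, 116, 2500]);
translate([0, 3134, 0]) cube([3410, 116, 2500]);
translate([0, 116, 0]) cube([116, 3018, 2500]);
translate([3294, 116, 0]) cube([116, 3018, 2500]);


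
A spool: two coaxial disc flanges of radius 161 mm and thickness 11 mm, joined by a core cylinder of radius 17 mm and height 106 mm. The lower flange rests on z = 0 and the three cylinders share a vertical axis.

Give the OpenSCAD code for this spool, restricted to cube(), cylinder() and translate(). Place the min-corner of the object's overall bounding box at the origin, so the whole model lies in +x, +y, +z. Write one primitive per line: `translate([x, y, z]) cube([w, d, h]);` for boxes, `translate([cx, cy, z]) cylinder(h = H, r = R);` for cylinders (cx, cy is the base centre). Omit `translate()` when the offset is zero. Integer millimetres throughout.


translate([161, 161, 0]) cylinder(h = 11, r = 161);
translate([161, 161, 11]) cylinder(h = 106, r = 17);
translate([161, 161, 117]) cylinder(h = 11, r = 161);


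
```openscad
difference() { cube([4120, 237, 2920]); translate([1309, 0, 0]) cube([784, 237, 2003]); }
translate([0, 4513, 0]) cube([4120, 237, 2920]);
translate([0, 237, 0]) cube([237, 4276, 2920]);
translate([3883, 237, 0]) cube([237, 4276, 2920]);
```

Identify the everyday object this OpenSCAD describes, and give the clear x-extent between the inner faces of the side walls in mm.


A single room. The interior width is 3646 mm.

Four walls enclosing a rectangle with a door in the front wall — a room. Outside width 4120 minus two 237 mm walls gives 3646 mm.


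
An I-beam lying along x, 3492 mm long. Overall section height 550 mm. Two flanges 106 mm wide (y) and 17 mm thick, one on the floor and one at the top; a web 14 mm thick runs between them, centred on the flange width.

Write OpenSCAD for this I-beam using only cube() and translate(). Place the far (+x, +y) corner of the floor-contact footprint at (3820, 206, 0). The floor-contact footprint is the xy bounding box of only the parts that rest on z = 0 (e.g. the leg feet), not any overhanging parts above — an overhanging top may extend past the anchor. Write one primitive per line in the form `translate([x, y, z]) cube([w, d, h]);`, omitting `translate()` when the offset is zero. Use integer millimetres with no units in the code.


translate([328, 100, 0]) cube([3492, 106, 17]);
translate([328, 146, 17]) cube([3492, 14, 516]);
translate([328, 100, 533]) cube([3492, 106, 17]);


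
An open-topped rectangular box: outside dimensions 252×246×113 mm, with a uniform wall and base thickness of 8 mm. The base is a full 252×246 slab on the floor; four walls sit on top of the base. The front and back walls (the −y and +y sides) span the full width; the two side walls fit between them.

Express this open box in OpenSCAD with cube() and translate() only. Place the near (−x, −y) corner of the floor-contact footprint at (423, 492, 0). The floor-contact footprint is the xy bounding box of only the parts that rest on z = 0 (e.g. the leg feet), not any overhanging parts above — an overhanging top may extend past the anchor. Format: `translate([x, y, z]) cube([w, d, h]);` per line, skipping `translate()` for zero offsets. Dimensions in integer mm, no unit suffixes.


translate([423, 492, 0]) cube([252, 246, 8]);
translate([423, 492, 8]) cube([252, 8, 105]);
translate([423, 730, 8]) cube([252, 8, 105]);
translate([423, 500, 8]) cube([8, 230, 105]);
translate([667, 500, 8]) cube([8, 230, 105]);


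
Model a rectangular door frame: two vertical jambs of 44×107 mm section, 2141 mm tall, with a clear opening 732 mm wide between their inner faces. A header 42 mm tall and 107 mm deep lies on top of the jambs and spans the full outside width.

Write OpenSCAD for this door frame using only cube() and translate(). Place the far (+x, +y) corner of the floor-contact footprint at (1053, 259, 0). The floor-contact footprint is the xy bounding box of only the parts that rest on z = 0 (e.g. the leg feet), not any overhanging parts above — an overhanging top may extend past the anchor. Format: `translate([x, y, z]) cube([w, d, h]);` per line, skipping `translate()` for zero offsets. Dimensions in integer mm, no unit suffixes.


translate([233, 152, 0]) cube([44, 107, 2141]);
translate([1009, 152, 0]) cube([44, 107, 2141]);
translate([233, 152, 2141]) cube([820, 107, 42]);


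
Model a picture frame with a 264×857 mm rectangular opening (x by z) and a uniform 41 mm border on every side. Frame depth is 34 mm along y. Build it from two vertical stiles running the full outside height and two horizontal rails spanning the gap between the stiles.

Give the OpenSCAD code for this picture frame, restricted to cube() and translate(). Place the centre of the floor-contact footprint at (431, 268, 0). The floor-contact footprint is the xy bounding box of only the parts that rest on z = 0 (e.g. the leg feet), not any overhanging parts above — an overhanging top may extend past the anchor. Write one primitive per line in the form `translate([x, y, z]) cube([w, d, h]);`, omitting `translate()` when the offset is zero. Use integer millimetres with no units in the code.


translate([258, 251, 0]) cube([41, 34, 939]);
translate([563, 251, 0]) cube([41, 34, 939]);
translate([299, 251, 0]) cube([264, 34, 41]);
translate([299, 251, 898]) cube([264, 34, 41]);


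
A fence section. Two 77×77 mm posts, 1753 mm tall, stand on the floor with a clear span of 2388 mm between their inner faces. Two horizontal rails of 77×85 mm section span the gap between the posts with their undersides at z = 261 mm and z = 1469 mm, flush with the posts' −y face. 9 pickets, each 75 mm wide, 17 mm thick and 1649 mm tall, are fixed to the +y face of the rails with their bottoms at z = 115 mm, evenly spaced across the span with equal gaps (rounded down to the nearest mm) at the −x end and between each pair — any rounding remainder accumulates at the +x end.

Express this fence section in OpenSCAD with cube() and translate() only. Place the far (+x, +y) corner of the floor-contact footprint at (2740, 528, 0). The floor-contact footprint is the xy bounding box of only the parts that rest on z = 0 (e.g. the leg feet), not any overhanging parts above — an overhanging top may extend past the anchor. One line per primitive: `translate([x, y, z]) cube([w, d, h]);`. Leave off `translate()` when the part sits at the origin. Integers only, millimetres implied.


translate([198, 451, 0]) cube([77, 77, 1753]);
translate([2663, 451, 0]) cube([77, 77, 1753]);
translate([275, 451, 261]) cube([2388, 77, 85]);
translate([275, 451, 1469]) cube([2388, 77, 85]);
translate([446, 528, 115]) cube([75, 17, 1649]);
translate([692, 528, 115]) cube([75, 17, 1649]);
translate([938, 528, 115]) cube([75, 17, 1649]);
translate([1184, 528, 115]) cube([75, 17, 1649]);
translate([1430, 528, 115]) cube([75, 17, 1649]);
translate([1676, 528, 115]) cube([75, 17, 1649]);
translate([1922, 528, 115]) cube([75, 17, 1649]);
translate([2168, 528, 115]) cube([75, 17, 1649]);
translate([2414, 528, 115]) cube([75, 17, 1649]);


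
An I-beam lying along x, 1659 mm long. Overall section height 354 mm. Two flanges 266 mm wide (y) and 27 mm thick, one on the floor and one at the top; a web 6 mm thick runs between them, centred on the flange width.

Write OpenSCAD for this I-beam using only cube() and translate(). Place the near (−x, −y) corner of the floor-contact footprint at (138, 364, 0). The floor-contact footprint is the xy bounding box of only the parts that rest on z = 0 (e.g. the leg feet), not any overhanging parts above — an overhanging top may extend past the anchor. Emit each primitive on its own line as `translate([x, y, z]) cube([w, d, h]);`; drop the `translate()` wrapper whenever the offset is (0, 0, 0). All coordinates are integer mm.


translate([138, 364, 0]) cube([1659, 266, 27]);
translate([138, 494, 27]) cube([1659, 6, 300]);
translate([138, 364, 327]) cube([1659, 266, 27]);


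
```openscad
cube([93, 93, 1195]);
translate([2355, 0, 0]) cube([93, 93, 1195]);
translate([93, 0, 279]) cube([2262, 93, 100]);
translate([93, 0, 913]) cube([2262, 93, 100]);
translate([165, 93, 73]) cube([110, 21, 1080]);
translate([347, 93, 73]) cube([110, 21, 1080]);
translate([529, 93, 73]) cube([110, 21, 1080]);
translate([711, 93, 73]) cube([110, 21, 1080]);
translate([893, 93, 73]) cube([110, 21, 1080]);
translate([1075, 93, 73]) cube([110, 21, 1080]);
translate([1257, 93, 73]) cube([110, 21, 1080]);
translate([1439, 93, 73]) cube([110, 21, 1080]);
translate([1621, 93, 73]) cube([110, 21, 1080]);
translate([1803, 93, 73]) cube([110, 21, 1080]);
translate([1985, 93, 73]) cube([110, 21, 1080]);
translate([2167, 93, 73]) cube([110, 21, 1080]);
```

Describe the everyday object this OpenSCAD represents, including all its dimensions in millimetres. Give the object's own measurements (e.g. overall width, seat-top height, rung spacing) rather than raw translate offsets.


A fence section. Two 93×93 mm posts, 1195 mm tall, stand on the floor with a clear span of 2262 mm between their inner faces. Two horizontal rails of 93×100 mm section span the gap between the posts with their undersides at z = 279 mm and z = 913 mm, flush with the posts' −y face. 12 pickets, each 110 mm wide, 21 mm thick and 1080 mm tall, are fixed to the +y face of the rails with their bottoms at z = 73 mm, spaced across the span with a 72 mm gap after the −x post and between neighbouring pickets, with 78 mm left before the +x post.


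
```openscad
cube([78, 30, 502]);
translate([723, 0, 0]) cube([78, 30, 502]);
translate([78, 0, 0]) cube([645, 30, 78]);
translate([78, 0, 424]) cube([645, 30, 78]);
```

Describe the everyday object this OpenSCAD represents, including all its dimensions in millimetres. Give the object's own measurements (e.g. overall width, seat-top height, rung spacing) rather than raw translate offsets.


A rectangular picture frame lying in the x–z plane (depth along y). The opening is 645 mm wide (x) by 346 mm tall (z), surrounded by a border 78 mm wide on all four sides. The frame is 30 mm deep and is made of two full-height vertical stiles with two horizontal rails fitted between them.


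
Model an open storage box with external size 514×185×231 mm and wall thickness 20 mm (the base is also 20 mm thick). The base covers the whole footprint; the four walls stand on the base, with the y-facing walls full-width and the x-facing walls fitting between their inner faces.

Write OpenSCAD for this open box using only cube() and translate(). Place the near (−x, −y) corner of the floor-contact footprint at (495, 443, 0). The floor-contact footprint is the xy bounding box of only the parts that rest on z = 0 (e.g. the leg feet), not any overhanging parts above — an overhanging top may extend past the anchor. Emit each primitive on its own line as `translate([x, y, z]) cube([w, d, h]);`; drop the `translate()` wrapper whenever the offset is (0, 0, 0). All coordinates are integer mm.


translate([495, 443, 0]) cube([514, 185, 20]);
translate([495, 443, 20]) cube([514, 20, 211]);
translate([495, 608, 20]) cube([514, 20, 211]);
translate([495, 463, 20]) cube([20, 145, 211]);
translate([989, 463, 20]) cube([20, 145, 211]);


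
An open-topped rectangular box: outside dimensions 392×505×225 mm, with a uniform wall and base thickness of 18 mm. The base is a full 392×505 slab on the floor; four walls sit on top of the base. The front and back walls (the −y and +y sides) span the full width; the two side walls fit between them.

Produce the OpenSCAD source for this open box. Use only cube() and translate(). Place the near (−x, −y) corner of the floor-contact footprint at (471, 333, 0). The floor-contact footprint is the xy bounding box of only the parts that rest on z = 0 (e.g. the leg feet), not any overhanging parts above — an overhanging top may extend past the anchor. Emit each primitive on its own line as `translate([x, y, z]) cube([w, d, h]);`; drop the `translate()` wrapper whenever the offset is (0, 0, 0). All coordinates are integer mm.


translate([471, 333, 0]) cube([392, 505, 18]);
translate([471, 333, 18]) cube([392, 18, 207]);
translate([471, 820, 18]) cube([392, 18, 207]);
translate([471, 351, 18]) cube([18, 469, 207]);
translate([845, 351, 18]) cube([18, 469, 207]);


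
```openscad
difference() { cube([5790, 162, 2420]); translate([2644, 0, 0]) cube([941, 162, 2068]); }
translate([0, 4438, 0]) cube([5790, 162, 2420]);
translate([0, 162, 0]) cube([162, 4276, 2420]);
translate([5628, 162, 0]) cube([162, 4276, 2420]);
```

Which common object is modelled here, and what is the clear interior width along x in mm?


A single room. The interior width is 5466 mm.

Four walls enclosing a rectangle with a door in the front wall — a room. Outside width 5790 minus two 162 mm walls gives 5466 mm.


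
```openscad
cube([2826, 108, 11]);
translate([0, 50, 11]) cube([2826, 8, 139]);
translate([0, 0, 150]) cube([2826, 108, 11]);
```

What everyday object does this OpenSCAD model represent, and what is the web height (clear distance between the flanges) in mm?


An I-beam. The web height is 139 mm.

Two wide flanges with a thin centred web — an I-beam. Overall 161 mm minus two 11 mm flanges gives a web of 161 − 2·11 = 139 mm.


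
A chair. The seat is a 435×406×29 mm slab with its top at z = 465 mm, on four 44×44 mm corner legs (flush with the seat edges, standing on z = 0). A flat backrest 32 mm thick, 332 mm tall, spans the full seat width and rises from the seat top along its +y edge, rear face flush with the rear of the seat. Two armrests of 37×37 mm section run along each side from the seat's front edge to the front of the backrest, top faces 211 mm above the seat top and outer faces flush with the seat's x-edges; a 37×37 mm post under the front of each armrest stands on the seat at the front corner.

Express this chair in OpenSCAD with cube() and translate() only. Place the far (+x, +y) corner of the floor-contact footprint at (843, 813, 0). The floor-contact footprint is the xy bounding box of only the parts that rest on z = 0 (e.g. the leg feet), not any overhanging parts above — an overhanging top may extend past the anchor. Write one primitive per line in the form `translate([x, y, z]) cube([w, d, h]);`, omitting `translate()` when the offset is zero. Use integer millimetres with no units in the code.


translate([408, 407, 436]) cube([435, 406, 29]);
translate([408, 407, 0]) cube([44, 44, 436]);
translate([799, 407, 0]) cube([44, 44, 436]);
translate([408, 769, 0]) cube([44, 44, 436]);
translate([799, 769, 0]) cube([44, 44, 436]);
translate([408, 781, 465]) cube([435, 32, 332]);
translate([408, 407, 639]) cube([37, 374, 37]);
translate([806, 407, 639]) cube([37, 374, 37]);
translate([408, 407, 465]) cube([37, 37, 174]);
translate([806, 407, 465]) cube([37, 37, 174]);


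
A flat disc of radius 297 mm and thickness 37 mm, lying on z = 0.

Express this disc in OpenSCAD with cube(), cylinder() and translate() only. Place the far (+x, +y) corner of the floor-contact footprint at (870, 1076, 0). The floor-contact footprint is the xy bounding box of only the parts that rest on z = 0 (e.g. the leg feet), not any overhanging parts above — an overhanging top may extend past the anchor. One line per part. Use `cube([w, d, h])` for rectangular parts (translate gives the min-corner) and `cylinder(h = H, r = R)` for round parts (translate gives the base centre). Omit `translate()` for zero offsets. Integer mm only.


translate([573, 779, 0]) cylinder(h = 37, r = 297);


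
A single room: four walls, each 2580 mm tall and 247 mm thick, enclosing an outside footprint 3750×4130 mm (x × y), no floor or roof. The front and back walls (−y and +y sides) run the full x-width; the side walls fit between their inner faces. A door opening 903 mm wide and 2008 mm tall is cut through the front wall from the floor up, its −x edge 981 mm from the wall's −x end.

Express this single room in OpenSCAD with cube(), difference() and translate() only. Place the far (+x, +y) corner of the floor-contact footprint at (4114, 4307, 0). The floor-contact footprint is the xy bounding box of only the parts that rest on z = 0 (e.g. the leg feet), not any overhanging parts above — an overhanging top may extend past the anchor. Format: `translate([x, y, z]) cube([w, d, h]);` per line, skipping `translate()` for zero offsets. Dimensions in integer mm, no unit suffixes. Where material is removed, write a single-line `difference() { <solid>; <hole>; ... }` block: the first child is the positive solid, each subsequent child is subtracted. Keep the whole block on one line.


difference() { translate([364, 177, 0]) cube([3750, 247, 2580]); translate([1345, 177, 0]) cube([903, 247, 2008]); }
translate([364, 4060, 0]) cube([3750, 247, 2580]);
translate([364, 424, 0]) cube([247, 3636, 2580]);
translate([3867, 424, 0]) cube([247, 3636, 2580]);


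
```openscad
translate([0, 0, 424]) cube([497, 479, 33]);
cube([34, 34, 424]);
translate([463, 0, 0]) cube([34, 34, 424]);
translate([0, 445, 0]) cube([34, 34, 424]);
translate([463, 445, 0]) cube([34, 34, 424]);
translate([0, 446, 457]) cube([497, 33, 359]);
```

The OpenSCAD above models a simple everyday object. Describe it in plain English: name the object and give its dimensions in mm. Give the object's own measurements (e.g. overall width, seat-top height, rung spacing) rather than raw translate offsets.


A chair. The seat is a 497×479×33 mm slab with its top at z = 457 mm, on four 34×34 mm corner legs (flush with the seat edges, standing on z = 0). A flat backrest 33 mm thick, 359 mm tall, spans the full seat width and rises from the seat top along its +y edge, rear face flush with the rear of the seat.


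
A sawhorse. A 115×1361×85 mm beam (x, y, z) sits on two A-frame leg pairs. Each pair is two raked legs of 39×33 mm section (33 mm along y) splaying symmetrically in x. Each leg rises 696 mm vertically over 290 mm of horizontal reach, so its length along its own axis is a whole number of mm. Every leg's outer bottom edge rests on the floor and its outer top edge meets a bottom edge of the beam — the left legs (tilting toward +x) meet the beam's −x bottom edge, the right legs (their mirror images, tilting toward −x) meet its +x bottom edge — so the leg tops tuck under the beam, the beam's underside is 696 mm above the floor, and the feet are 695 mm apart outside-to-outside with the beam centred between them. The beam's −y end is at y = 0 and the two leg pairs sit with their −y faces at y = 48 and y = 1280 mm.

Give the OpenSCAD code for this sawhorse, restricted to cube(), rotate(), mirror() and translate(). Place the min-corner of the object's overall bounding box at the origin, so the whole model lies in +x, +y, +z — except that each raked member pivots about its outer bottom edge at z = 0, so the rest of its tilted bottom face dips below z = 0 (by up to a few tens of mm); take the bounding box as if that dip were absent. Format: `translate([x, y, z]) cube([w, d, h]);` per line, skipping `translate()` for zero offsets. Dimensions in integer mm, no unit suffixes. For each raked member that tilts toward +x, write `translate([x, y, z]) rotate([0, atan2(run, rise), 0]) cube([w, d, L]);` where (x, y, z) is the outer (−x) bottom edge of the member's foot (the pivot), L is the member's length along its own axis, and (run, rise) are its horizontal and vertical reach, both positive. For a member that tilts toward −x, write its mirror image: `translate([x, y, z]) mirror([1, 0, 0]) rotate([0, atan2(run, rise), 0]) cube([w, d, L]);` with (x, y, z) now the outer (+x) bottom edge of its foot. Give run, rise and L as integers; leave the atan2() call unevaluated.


// leg length = √(290² + 696²) = 754
// right-leg outer foot x = 2·290 + 115 = 695
// beam min-corner = (290, 0, 696)
translate([290, 0, 696]) cube([115, 1361, 85]);
translate([0, 48, 0]) rotate([0, atan2(290, 696), 0]) cube([39, 33, 754]);
translate([695, 48, 0]) mirror([1, 0, 0]) rotate([0, atan2(290, 696), 0]) cube([39, 33, 754]);
translate([0, 1280, 0]) rotate([0, atan2(290, 696), 0]) cube([39, 33, 754]);
translate([695, 1280, 0]) mirror([1, 0, 0]) rotate([0, atan2(290, 696), 0]) cube([39, 33, 754]);


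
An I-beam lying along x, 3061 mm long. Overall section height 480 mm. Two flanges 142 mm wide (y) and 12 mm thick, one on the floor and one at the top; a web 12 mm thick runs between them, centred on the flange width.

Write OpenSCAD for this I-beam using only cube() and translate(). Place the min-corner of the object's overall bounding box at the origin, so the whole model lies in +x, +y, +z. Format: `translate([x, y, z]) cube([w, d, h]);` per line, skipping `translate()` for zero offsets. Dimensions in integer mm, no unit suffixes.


cube([3061, 142, 12]);
translate([0, 65, 12]) cube([3061, 12, 456]);
translate([0, 0, 468]) cube([3061, 142, 12]);


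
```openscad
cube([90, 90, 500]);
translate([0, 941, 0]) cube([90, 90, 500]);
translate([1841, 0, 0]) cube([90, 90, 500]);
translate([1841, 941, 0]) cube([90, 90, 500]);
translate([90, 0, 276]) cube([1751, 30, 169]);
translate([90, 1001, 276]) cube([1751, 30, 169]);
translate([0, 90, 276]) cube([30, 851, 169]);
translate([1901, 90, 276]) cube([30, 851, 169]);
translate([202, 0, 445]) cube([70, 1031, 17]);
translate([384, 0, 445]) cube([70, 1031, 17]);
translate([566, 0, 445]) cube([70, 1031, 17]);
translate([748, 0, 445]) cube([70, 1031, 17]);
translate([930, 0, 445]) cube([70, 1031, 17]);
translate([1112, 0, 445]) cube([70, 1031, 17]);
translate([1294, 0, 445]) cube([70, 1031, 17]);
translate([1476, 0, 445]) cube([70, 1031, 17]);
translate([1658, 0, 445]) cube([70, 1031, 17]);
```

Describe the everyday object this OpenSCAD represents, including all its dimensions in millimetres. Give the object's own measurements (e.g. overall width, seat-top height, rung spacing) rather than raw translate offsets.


A bed frame 1931 mm long (x) by 1031 mm wide (y). Four 90×90 mm corner posts, 500 mm tall, at the corners of the footprint. Four rails of 30 mm thickness and 169 mm height run between adjacent posts with their undersides at z = 276 mm, their outer faces flush with the outside of the frame (the two x-running rails run between the posts' inner faces; the two y-running rails run between the posts' inner faces). 9 slats, each 70 mm wide (x) and 17 mm thick, lie across the top of the two x-running rails, running the full 1031 mm width of the frame in y; along x they sit between the end posts with a 112 mm gap after the −x posts and between neighbouring slats, leaving 113 mm before the +x posts.


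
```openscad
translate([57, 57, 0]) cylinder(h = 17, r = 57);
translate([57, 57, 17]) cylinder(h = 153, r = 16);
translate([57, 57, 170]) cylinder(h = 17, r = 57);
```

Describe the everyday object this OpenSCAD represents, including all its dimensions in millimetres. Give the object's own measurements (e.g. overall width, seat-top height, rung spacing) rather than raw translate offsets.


A spool: two coaxial disc flanges of radius 57 mm and thickness 17 mm, joined by a core cylinder of radius 16 mm and height 153 mm. The lower flange rests on z = 0 and the three cylinders share a vertical axis.


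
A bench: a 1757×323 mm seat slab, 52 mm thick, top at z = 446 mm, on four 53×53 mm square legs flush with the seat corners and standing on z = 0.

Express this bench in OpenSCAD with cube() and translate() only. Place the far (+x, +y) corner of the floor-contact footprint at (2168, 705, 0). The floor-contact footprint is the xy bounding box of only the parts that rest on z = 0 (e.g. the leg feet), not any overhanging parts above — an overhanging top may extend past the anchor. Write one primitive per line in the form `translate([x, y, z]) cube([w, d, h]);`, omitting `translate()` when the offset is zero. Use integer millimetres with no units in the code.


// leg_h = 446 − 52 = 394
translate([411, 382, 394]) cube([1757, 323, 52]);
translate([411, 382, 0]) cube([53, 53, 394]);
translate([411, 652, 0]) cube([53, 53, 394]);
translate([2115, 382, 0]) cube([53, 53, 394]);
translate([2115, 652, 0]) cube([53, 53, 394]);


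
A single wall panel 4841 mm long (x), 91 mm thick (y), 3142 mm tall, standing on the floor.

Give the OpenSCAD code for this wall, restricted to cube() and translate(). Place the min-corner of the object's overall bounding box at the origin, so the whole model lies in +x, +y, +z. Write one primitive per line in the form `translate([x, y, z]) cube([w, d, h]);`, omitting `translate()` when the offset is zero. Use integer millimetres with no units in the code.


cube([4841, 91, 3142]);


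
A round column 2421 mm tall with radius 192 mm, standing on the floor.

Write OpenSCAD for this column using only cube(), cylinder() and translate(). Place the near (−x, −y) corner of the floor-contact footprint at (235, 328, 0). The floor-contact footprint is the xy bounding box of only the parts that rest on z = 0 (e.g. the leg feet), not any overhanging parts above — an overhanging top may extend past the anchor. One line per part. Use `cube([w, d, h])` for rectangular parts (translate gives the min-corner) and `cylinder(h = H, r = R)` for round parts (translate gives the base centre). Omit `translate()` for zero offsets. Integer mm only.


translate([427, 520, 0]) cylinder(h = 2421, r = 192);


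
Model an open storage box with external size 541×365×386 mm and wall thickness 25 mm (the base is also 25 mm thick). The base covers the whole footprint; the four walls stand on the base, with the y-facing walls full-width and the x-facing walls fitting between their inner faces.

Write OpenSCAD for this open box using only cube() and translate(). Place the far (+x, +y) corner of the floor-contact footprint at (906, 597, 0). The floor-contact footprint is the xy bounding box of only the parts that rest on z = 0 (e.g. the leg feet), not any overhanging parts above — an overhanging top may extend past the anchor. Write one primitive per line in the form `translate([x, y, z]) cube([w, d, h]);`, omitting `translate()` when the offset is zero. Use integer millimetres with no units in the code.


translate([365, 232, 0]) cube([541, 365, 25]);
translate([365, 232, 25]) cube([541, 25, 361]);
translate([365, 572, 25]) cube([541, 25, 361]);
translate([365, 257, 25]) cube([25, 315, 361]);
translate([881, 257, 25]) cube([25, 315, 361]);


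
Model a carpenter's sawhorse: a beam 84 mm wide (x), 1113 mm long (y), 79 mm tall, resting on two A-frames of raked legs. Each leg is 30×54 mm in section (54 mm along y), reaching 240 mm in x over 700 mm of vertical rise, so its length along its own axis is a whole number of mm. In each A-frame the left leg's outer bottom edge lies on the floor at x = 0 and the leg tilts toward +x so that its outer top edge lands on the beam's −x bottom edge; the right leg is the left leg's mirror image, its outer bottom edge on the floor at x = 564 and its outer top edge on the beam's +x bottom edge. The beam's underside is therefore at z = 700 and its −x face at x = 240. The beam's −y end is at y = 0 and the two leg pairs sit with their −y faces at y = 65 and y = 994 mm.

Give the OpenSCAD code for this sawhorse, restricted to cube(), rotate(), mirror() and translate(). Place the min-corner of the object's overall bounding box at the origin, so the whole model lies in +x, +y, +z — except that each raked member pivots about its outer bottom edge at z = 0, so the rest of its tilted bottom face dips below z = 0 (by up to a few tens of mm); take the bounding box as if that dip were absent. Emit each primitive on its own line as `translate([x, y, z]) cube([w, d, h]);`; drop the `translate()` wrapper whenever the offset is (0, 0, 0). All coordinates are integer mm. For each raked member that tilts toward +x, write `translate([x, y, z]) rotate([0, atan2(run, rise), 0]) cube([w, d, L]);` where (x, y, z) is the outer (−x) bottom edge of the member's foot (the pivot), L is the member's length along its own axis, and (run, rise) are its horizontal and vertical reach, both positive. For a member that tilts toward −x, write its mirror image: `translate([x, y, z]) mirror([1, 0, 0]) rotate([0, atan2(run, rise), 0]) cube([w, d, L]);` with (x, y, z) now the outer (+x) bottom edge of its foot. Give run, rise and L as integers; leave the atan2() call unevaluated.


translate([240, 0, 700]) cube([84, 1113, 79]);
translate([0, 65, 0]) rotate([0, atan2(240, 700), 0]) cube([30, 54, 740]);
translate([564, 65, 0]) mirror([1, 0, 0]) rotate([0, atan2(240, 700), 0]) cube([30, 54, 740]);
translate([0, 994, 0]) rotate([0, atan2(240, 700), 0]) cube([30, 54, 740]);
translate([564, 994, 0]) mirror([1, 0, 0]) rotate([0, atan2(240, 700), 0]) cube([30, 54, 740]);
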